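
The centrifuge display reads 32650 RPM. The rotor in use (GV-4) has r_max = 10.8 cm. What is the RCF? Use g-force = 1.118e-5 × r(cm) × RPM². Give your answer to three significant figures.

≈ 129000 x g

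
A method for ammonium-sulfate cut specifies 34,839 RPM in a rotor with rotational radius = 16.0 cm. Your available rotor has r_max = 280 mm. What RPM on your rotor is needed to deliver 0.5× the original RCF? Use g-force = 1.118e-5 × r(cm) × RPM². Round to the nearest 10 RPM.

RCF = 1.118 × 10⁻⁵ × r × N²
RCF_original = 1.118 × 10⁻⁵ × 16 × (34839)² = 1.118 × 10⁻⁵ × 16 × 1,213,755,921 ≈ 217,116.7 × g
Target RCF = 0.5 × 217,116.7 ≈ 108,558.4 × g
Your rotor: r = 280 mm = 28.0 cm
108,558.4 = 1.118 × 10⁻⁵ × 28 × N²
N² = 108,558.4 / (31.304 × 10⁻⁵) = 346,787,631
N ≈ √346,787,631 ≈ 18,622.2

18620 RPM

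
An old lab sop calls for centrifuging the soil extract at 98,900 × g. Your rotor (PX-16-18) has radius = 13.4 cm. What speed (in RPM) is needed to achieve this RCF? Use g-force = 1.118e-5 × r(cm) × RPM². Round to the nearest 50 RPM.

98,900 = 1.118 × 10⁻⁵ × 13.4 × N²
N² = 98,900 / (14.9812 × 10⁻⁵) = 660,160,735
N ≈ √660,160,735 ≈ 25,693.6

25700 RPM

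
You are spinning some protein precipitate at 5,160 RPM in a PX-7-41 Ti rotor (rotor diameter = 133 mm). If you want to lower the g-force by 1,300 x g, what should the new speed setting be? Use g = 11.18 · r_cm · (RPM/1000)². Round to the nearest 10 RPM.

≈ 3020 RPM

r = 133 mm / 2 = 66.5 mm = 6.65 cm
Current RCF = 11.18 × 6.65 × (5.16)² = 11.18 × 6.65 × 26.6256 ≈ 1,979.5 × g
Target RCF = 1,979.5 − 1,300 = 679.5 × g
(N/1000)² = 679.5 / 74.347 = 9.139575
N = 1000 × √9.139575 ≈ 3,023.2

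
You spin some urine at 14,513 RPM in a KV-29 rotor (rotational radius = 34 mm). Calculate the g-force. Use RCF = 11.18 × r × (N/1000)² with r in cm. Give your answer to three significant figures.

r = 34 mm = 3.4 cm
RCF = 11.18 × 3.4 × (14.513)² = 11.18 × 3.4 × 210.627169 ≈ 8,006.4 × g

8010 g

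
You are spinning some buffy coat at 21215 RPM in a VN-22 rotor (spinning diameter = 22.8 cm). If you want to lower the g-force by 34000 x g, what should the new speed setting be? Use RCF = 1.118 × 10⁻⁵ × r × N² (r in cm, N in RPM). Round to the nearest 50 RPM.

r = 22.8 / 2 = 11.4 cm
Current RCF = 1.118 × 10⁻⁵ × 11.4 × (21215)² = 1.118 × 10⁻⁵ × 11.4 × 450,076,225 ≈ 57,363.1 × g
Target RCF = 57,363.1 − 34,000 = 23,363.1 × g
N² = 23,363.1 / (12.7452 × 10⁻⁵) = 183,309,010
N ≈ √183,309,010 ≈ 13,539.2

N₂ ≈ 13550 RPM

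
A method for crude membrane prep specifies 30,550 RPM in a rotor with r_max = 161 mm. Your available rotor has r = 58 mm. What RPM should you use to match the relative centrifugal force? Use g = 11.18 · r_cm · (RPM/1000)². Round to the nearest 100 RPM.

50900 RPM

Original rotor: r = 161 mm = 16.1 cm
RCF_original = 11.18 × 16.1 × (30.55)² = 11.18 × 16.1 × 933.3025 ≈ 167,992.6 × g
Your rotor: r = 58 mm = 5.8 cm
167,992.6 = 11.18 × 5.8 × (N/1000)²
(N/1000)² = 167,992.6 / 64.844 = 2590.719
N = 1000 × √2590.719 ≈ 50,899.1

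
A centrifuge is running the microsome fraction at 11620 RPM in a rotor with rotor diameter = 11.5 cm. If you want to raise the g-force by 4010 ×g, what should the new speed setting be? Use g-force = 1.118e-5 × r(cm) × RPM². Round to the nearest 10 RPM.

r = 11.5 / 2 = 5.75 cm
Current RCF = 1.118 × 10⁻⁵ × 5.75 × (11620)² = 1.118 × 10⁻⁵ × 5.75 × 135,024,400 ≈ 8,680 × g
Target RCF = 8,680 + 4,010 = 12,690 × g
N² = 12,690 / (6.4285 × 10⁻⁵) = 197,402,193
N ≈ √197,402,193 ≈ 14,050.0

≈ 14050 RPM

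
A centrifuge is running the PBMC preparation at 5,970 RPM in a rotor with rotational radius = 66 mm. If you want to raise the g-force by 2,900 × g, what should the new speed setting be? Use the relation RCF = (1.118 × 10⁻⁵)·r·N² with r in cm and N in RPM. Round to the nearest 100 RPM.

r = 66 mm = 6.6 cm
Current RCF = 1.118 × 10⁻⁵ × 6.6 × (5970)² = 1.118 × 10⁻⁵ × 6.6 × 35,640,900 ≈ 2,629.9 × g
Target RCF = 2,629.9 + 2,900 = 5,529.9 × g
N² = 5,529.9 / (7.3788 × 10⁻⁵) = 74,943,080
N ≈ √74,943,080 ≈ 8,657.0

N₂ ≈ 8700 RPM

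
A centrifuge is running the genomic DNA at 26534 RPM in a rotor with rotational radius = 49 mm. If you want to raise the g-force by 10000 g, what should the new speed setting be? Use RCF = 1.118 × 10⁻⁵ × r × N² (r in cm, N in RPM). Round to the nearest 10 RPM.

≈ 29780 RPM

r = 49 mm = 4.9 cm
Current RCF = 1.118 × 10⁻⁵ × 4.9 × (26534)² = 1.118 × 10⁻⁵ × 4.9 × 704,053,156 ≈ 38,569.4 × g
Target RCF = 38,569.4 + 10,000 = 48,569.4 × g
N² = 48,569.4 / (5.4782 × 10⁻⁵) = 886,594,137
N ≈ √886,594,137 ≈ 29,775.7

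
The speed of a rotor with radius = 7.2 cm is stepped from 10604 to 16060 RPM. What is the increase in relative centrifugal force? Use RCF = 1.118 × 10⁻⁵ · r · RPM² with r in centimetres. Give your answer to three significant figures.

RCF₁ = 1.118 × 10⁻⁵ × 7.2 × (10604)² = 1.118 × 10⁻⁵ × 7.2 × 112,444,816 ≈ 9,051.4 × g
RCF₂ = 1.118 × 10⁻⁵ × 7.2 × (16060)² = 1.118 × 10⁻⁵ × 7.2 × 257,923,600 ≈ 20,761.8 × g
Increase = 20,761.8 − 9,051.4 = 11,710.4

≈ 11700 × g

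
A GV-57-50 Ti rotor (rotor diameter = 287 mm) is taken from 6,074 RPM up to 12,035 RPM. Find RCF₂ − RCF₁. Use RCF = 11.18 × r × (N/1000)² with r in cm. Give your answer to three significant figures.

≈ 17300 g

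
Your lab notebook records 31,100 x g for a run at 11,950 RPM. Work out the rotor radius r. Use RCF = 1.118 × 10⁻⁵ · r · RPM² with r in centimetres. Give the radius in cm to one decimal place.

19.5 cm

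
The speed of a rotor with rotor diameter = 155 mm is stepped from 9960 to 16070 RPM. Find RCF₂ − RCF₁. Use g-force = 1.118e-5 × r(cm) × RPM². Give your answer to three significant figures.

13800 × g

r = 155 mm / 2 = 77.5 mm = 7.75 cm
RCF₁ = 1.118 × 10⁻⁵ × 7.75 × (9960)² = 1.118 × 10⁻⁵ × 7.75 × 99,201,600 ≈ 8,595.3 × g
RCF₂ = 1.118 × 10⁻⁵ × 7.75 × (16070)² = 1.118 × 10⁻⁵ × 7.75 × 258,244,900 ≈ 22,375.6 × g
Increase = 22,375.6 − 8,595.3 = 13,780.3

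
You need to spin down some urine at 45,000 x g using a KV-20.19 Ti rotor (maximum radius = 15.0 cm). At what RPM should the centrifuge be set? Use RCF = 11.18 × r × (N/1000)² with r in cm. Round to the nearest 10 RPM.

45,000 = 11.18 × 15 × (N/1000)²
(N/1000)² = 45,000 / 167.7 = 268.3363
N = 1000 × √268.3363 ≈ 16,381.0

≈ 16380 RPM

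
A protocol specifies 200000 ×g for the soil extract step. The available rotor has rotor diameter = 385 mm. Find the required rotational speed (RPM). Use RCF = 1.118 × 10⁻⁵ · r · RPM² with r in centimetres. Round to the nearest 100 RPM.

r = 385 mm / 2 = 192.5 mm = 19.25 cm
RCF = 1.118 × 10⁻⁵ × r × N²
200,000 = 1.118 × 10⁻⁵ × 19.25 × N²
N² = 200,000 / (21.5215 × 10⁻⁵) = 929,303,255
N ≈ √929,303,255 ≈ 30,484.5

30500 RPM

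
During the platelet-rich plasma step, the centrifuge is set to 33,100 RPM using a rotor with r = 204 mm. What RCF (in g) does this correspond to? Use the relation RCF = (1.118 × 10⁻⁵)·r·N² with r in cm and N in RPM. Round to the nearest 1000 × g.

RCF ≈ 250000 g

r = 204 mm = 20.4 cm
RCF = 1.118 × 10⁻⁵ × 20.4 × (33100)² = 1.118 × 10⁻⁵ × 20.4 × 1,095,610,000 ≈ 249,878 × g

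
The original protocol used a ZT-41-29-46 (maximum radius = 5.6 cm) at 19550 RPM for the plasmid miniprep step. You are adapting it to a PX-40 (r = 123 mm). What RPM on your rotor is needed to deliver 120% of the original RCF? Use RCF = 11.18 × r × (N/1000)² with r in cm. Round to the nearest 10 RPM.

≈ 14450 RPM

RCF_original = 11.18 × 5.6 × (19.55)² = 11.18 × 5.6 × 382.2025 ≈ 23,928.9 × g
Target RCF = 1.2 × 23,928.9 ≈ 28,714.7 × g
Your rotor: r = 123 mm = 12.3 cm
28,714.7 = 11.18 × 12.3 × (N/1000)²
(N/1000)² = 28,714.7 / 137.514 = 208.8129
N = 1000 × √208.8129 ≈ 14,450.4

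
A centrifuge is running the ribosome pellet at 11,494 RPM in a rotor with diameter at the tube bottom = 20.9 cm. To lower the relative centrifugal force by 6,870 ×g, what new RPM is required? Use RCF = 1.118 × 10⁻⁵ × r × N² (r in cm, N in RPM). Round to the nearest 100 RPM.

r = 20.9 / 2 = 10.45 cm
Current RCF = 1.118 × 10⁻⁵ × 10.45 × (11494)² = 1.118 × 10⁻⁵ × 10.45 × 132,112,036 ≈ 15,434.8 × g
Target RCF = 15,434.8 − 6,870 = 8,564.8 × g
N² = 8,564.8 / (11.6831 × 10⁻⁵) = 73,309,310
N ≈ √73,309,310 ≈ 8,562.1

≈ 8600 RPM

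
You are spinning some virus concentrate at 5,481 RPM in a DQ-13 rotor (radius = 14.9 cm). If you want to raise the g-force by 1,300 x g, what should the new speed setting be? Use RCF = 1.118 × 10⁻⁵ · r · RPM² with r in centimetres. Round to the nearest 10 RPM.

Current RCF = 1.118 × 10⁻⁵ × 14.9 × (5481)² = 1.118 × 10⁻⁵ × 14.9 × 30,041,361 ≈ 5,004.3 × g
Target RCF = 5,004.3 + 1,300 = 6,304.3 × g
N² = 6,304.3 / (16.6582 × 10⁻⁵) = 37,845,025
N ≈ √37,845,025 ≈ 6,151.8

≈ 6150 RPM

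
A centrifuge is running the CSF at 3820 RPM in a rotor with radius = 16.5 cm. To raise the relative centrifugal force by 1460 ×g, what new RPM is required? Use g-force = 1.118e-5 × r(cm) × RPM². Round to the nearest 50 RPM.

Current RCF = 1.118 × 10⁻⁵ × 16.5 × (3820)² = 1.118 × 10⁻⁵ × 16.5 × 14,592,400 ≈ 2,691.9 × g
Target RCF = 2,691.9 + 1,460 = 4,151.9 × g
N² = 4,151.9 / (18.447 × 10⁻⁵) = 22,507,183
N ≈ √22,507,183 ≈ 4,744.2

≈ 4750 RPM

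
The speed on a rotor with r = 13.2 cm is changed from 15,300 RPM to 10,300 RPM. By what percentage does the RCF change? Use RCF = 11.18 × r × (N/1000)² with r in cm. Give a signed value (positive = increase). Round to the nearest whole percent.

-55%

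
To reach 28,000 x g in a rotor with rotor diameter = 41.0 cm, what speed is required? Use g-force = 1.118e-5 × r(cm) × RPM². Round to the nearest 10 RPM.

r = 41.0 / 2 = 20.5 cm
28,000 = 1.118 × 10⁻⁵ × 20.5 × N²
N² = 28,000 / (22.919 × 10⁻⁵) = 122,169,379
N ≈ √122,169,379 ≈ 11,053.0

N ≈ 11050 RPM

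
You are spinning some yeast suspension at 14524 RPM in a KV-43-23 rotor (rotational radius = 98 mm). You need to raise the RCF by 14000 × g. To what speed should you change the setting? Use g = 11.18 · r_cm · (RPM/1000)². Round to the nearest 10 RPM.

r = 98 mm = 9.8 cm
Current RCF = 11.18 × 9.8 × (14.524)² = 11.18 × 9.8 × 210.946576 ≈ 23,112.2 × g
Target RCF = 23,112.2 + 14,000 = 37,112.2 × g
(N/1000)² = 37,112.2 / 109.564 = 338.7262
N = 1000 × √338.7262 ≈ 18,404.5

N₂ ≈ 18400 RPM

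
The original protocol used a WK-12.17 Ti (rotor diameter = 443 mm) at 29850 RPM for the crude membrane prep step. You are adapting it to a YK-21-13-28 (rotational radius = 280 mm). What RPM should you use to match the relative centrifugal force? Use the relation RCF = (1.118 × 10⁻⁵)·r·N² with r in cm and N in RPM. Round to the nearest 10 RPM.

Original rotor: r = 443 mm / 2 = 221.5 mm = 22.15 cm
RCF_original = 1.118 × 10⁻⁵ × 22.15 × (29850)² = 1.118 × 10⁻⁵ × 22.15 × 891,022,500 ≈ 220,650.1 × g
Your rotor: r = 280 mm = 28.0 cm
220,650.1 = 1.118 × 10⁻⁵ × 28 × N²
N² = 220,650.1 / (31.304 × 10⁻⁵) = 704,862,318
N ≈ √704,862,318 ≈ 26,549.2

26550 RPM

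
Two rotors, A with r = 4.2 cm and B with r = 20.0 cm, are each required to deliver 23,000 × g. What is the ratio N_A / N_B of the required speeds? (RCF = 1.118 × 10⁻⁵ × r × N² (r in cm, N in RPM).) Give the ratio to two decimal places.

At fixed RCF, N ∝ 1/√r, so N_A/N_B = √(r_B/r_A) = √(20.0/4.2) = √4.761905 = 2.1822.

2.18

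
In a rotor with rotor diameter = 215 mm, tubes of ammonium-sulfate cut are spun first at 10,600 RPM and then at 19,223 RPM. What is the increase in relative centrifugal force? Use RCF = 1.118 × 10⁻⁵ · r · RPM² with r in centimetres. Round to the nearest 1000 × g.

r = 215 mm / 2 = 107.5 mm = 10.75 cm
RCF₁ = 1.118 × 10⁻⁵ × 10.75 × (10600)² = 1.118 × 10⁻⁵ × 10.75 × 112,360,000 ≈ 13,504 × g
RCF₂ = 1.118 × 10⁻⁵ × 10.75 × (19223)² = 1.118 × 10⁻⁵ × 10.75 × 369,523,729 ≈ 44,411.2 × g
Increase = 44,411.2 − 13,504 = 30,907.2

31000 ×g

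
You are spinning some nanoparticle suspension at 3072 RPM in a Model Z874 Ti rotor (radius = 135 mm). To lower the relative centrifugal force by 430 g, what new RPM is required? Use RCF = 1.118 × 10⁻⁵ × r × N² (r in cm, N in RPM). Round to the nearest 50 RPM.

≈ 2550 RPM

r = 135 mm = 13.5 cm
Current RCF = 1.118 × 10⁻⁵ × 13.5 × (3072)² = 1.118 × 10⁻⁵ × 13.5 × 9,437,184 ≈ 1,424.4 × g
Target RCF = 1,424.4 − 430 = 994.4 × g
N² = 994.4 / (15.093 × 10⁻⁵) = 6,588,485
N ≈ √6,588,485 ≈ 2,566.8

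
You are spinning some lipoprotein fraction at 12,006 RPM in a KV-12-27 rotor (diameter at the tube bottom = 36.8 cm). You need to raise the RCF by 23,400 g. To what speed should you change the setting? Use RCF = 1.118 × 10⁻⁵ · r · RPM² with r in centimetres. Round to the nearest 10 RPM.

16060 RPM

r = 36.8 / 2 = 18.4 cm
Current RCF = 1.118 × 10⁻⁵ × 18.4 × (12006)² = 1.118 × 10⁻⁵ × 18.4 × 144,144,036 ≈ 29,652.2 × g
Target RCF = 29,652.2 + 23,400 = 53,052.2 × g
N² = 53,052.2 / (20.5712 × 10⁻⁵) = 257,895,504
N ≈ √257,895,504 ≈ 16,059.1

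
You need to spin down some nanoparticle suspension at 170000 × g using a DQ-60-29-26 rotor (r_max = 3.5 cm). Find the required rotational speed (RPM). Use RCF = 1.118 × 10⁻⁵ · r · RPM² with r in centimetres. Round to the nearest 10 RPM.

≈ 65910 RPM

RCF = 1.118 × 10⁻⁵ × r × N²
170,000 = 1.118 × 10⁻⁵ × 3.5 × N²
N² = 170,000 / (3.913 × 10⁻⁵) = 4,344,492,717
N ≈ √4,344,492,717 ≈ 65,912.8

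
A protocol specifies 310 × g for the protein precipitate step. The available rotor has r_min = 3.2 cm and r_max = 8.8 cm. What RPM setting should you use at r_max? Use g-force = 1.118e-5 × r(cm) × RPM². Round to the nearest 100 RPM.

N ≈ 1800 RPM

Use r_max = 8.8 cm.
RCF = 1.118 × 10⁻⁵ × r × N²
310 = 1.118 × 10⁻⁵ × 8.8 × N²
N² = 310 / (9.8384 × 10⁻⁵) = 3,150,919
N ≈ √3,150,919 ≈ 1,775.1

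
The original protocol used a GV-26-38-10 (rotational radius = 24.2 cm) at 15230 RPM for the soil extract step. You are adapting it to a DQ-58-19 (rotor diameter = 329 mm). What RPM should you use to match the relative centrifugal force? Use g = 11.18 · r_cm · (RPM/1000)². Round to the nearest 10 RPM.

18470 RPM

RCF_original = 11.18 × 24.2 × (15.23)² = 11.18 × 24.2 × 231.9529 ≈ 62,756.2 × g
Your rotor: r = 329 mm / 2 = 164.5 mm = 16.45 cm
62,756.2 = 11.18 × 16.45 × (N/1000)²
(N/1000)² = 62,756.2 / 183.911 = 341.2314
N = 1000 × √341.2314 ≈ 18,472.4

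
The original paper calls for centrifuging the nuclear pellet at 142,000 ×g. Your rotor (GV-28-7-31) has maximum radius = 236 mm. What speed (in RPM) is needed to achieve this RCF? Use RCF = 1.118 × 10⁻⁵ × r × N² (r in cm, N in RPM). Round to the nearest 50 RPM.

r = 236 mm = 23.6 cm
RCF = 1.118 × 10⁻⁵ × r × N²
142,000 = 1.118 × 10⁻⁵ × 23.6 × N²
N² = 142,000 / (26.3848 × 10⁻⁵) = 538,188,654
N ≈ √538,188,654 ≈ 23,198.9

23200 RPM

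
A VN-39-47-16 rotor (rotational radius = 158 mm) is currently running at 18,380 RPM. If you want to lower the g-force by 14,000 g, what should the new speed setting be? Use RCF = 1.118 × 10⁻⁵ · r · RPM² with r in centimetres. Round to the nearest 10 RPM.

r = 158 mm = 15.8 cm
Current RCF = 1.118 × 10⁻⁵ × 15.8 × (18380)² = 1.118 × 10⁻⁵ × 15.8 × 337,824,400 ≈ 59,674.7 × g
Target RCF = 59,674.7 − 14,000 = 45,674.7 × g
N² = 45,674.7 / (17.6644 × 10⁻⁵) = 258,569,213
N ≈ √258,569,213 ≈ 16,080.1

≈ 16080 RPM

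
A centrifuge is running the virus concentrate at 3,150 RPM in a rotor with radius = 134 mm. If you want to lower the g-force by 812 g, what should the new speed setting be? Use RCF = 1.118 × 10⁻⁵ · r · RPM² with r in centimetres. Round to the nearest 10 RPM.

r = 134 mm = 13.4 cm
Current RCF = 1.118 × 10⁻⁵ × 13.4 × (3150)² = 1.118 × 10⁻⁵ × 13.4 × 9,922,500 ≈ 1,486.5 × g
Target RCF = 1,486.5 − 812 = 674.5 × g
N² = 674.5 / (14.9812 × 10⁻⁵) = 4,502,310
N ≈ √4,502,310 ≈ 2,121.9

2120 RPM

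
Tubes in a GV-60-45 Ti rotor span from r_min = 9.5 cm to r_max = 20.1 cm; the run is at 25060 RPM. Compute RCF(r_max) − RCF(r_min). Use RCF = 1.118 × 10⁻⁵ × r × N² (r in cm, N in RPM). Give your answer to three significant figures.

RCF_max = 1.118 × 10⁻⁵ × 20.1 × (25060)² = 1.118 × 10⁻⁵ × 20.1 × 628,003,600 ≈ 141,123.7 × g
RCF_min = 1.118 × 10⁻⁵ × 9.5 × (25060)² = 1.118 × 10⁻⁵ × 9.5 × 628,003,600 ≈ 66,700.3 × g
ΔRCF = 141,123.7 − 66,700.3 = 74,423.4

74400 ×g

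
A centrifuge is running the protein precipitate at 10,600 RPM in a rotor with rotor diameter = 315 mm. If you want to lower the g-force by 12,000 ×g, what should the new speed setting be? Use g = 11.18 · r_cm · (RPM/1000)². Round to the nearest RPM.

r = 315 mm / 2 = 157.5 mm = 15.75 cm
Current RCF = 11.18 × 15.75 × (10.6)² = 11.18 × 15.75 × 112.36 ≈ 19,784.9 × g
Target RCF = 19,784.9 − 12,000 = 7,784.9 × g
(N/1000)² = 7,784.9 / 176.085 = 44.21103
N = 1000 × √44.21103 ≈ 6,649.1

6649 RPM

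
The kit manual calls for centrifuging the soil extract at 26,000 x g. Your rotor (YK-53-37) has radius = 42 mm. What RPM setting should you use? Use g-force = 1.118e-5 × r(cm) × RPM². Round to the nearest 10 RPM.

23530 RPM

r = 42 mm = 4.2 cm
26,000 = 1.118 × 10⁻⁵ × 4.2 × N²
N² = 26,000 / (4.6956 × 10⁻⁵) = 553,709,856
N ≈ √553,709,856 ≈ 23,531.0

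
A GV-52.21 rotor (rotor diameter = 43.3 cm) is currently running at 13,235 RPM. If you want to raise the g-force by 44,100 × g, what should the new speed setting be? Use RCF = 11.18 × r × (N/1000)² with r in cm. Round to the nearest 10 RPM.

r = 43.3 / 2 = 21.65 cm
Current RCF = 11.18 × 21.65 × (13.235)² = 11.18 × 21.65 × 175.165225 ≈ 42,398.2 × g
Target RCF = 42,398.2 + 44,100 = 86,498.2 × g
(N/1000)² = 86,498.2 / 242.047 = 357.3612
N = 1000 × √357.3612 ≈ 18,904.0

N₂ ≈ 18900 RPM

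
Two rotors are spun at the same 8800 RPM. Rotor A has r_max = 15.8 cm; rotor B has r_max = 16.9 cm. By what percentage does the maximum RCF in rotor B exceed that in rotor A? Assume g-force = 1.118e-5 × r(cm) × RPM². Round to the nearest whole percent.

7%

At equal RPM, RCF scales linearly with r: ratio = 16.9 / 15.8 = 1.0696.
So rotor B delivers 7.0% more g-force.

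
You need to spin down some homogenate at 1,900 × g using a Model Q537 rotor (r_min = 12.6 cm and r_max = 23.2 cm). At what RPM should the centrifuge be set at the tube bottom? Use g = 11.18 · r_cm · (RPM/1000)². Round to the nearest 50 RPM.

≈ 2700 RPM

Use r_max = 23.2 cm.
RCF = 11.18 × r × (N/1000)²
1,900 = 11.18 × 23.2 × (N/1000)²
(N/1000)² = 1,900 / 259.376 = 7.325273
N = 1000 × √7.325273 ≈ 2,706.5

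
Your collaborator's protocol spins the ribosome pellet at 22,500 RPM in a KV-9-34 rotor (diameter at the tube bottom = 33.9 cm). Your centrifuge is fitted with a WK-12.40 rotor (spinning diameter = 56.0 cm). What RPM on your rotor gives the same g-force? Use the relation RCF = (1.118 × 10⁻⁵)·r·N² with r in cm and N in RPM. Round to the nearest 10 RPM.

17510 RPM

Original rotor: r = 33.9 / 2 = 16.95 cm
RCF_original = 1.118 × 10⁻⁵ × 16.95 × (22500)² = 1.118 × 10⁻⁵ × 16.95 × 506,250,000 ≈ 95,934.9 × g
Your rotor: r = 56.0 / 2 = 28 cm
95,934.9 = 1.118 × 10⁻⁵ × 28 × N²
N² = 95,934.9 / (31.304 × 10⁻⁵) = 306,462,113
N ≈ √306,462,113 ≈ 17,506.1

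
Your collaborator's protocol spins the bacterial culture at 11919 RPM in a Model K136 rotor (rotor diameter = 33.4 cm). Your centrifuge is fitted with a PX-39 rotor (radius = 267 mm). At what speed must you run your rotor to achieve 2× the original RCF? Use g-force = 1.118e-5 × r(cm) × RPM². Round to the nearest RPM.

Original rotor: r = 33.4 / 2 = 16.7 cm
RCF_original = 1.118 × 10⁻⁵ × 16.7 × (11919)² = 1.118 × 10⁻⁵ × 16.7 × 142,062,561 ≈ 26,523.9 × g
Target RCF = 2 × 26,523.9 ≈ 53,047.8 × g
Your rotor: r = 267 mm = 26.7 cm
53,047.8 = 1.118 × 10⁻⁵ × 26.7 × N²
N² = 53,047.8 / (29.8506 × 10⁻⁵) = 177,711,001
N ≈ √177,711,001 ≈ 13,330.8

13331 RPM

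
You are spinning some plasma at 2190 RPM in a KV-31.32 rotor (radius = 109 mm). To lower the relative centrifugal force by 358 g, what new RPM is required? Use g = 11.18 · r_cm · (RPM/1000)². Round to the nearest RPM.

r = 109 mm = 10.9 cm
Current RCF = 11.18 × 10.9 × (2.19)² = 11.18 × 10.9 × 4.7961 ≈ 584.5 × g
Target RCF = 584.5 − 358 = 226.5 × g
(N/1000)² = 226.5 / 121.862 = 1.85866
N = 1000 × √1.85866 ≈ 1,363.3

≈ 1363 RPM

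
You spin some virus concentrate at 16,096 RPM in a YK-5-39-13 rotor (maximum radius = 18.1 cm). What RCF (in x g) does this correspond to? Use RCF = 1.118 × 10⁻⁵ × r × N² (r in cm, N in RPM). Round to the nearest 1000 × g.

RCF = 1.118 × 10⁻⁵ × r × N²
RCF = 1.118 × 10⁻⁵ × 18.1 × (16096)² = 1.118 × 10⁻⁵ × 18.1 × 259,081,216 ≈ 52,427.2 × g

RCF ≈ 52000 x g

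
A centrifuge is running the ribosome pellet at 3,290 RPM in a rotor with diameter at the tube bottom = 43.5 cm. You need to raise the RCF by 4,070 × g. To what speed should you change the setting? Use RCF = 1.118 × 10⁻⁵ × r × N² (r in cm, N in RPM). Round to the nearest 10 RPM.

r = 43.5 / 2 = 21.75 cm
Current RCF = 1.118 × 10⁻⁵ × 21.75 × (3290)² = 1.118 × 10⁻⁵ × 21.75 × 10,824,100 ≈ 2,632 × g
Target RCF = 2,632 + 4,070 = 6,702 × g
N² = 6,702 / (24.3165 × 10⁻⁵) = 27,561,532
N ≈ √27,561,532 ≈ 5,249.9

≈ 5250 RPM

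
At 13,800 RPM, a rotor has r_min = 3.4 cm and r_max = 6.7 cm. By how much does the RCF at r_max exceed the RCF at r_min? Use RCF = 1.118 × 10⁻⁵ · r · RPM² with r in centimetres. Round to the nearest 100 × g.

RCF_max = 1.118 × 10⁻⁵ × 6.7 × (13800)² = 1.118 × 10⁻⁵ × 6.7 × 190,440,000 ≈ 14,265.1 × g
RCF_min = 1.118 × 10⁻⁵ × 3.4 × (13800)² = 1.118 × 10⁻⁵ × 3.4 × 190,440,000 ≈ 7,239 × g
ΔRCF = 14,265.1 − 7,239 = 7,026.1

≈ 7000 ×g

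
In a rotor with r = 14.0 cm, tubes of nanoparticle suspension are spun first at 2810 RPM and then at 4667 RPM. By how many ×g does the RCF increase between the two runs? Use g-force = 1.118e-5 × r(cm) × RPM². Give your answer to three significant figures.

RCF₁ = 1.118 × 10⁻⁵ × 14 × (2810)² = 1.118 × 10⁻⁵ × 14 × 7,896,100 ≈ 1,235.9 × g
RCF₂ = 1.118 × 10⁻⁵ × 14 × (4667)² = 1.118 × 10⁻⁵ × 14 × 21,780,889 ≈ 3,409.1 × g
Increase = 3,409.1 − 1,235.9 = 2,173.2

≈ 2170 ×g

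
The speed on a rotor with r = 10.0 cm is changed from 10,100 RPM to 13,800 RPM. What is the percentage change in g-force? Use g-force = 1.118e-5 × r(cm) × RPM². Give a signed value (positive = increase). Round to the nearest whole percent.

+87%

RCF ∝ N², so the ratio is (13800/10100)² = (1.366337)² = 1.8669.
Change = 1.8669 − 1 = +0.8669 → +86.7%.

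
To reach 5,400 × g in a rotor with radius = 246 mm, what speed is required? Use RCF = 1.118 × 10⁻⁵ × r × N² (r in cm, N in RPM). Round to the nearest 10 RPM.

≈ 4430 RPM

r = 246 mm = 24.6 cm
RCF = 1.118 × 10⁻⁵ × r × N²
5,400 = 1.118 × 10⁻⁵ × 24.6 × N²
N² = 5,400 / (27.5028 × 10⁻⁵) = 19,634,365
N ≈ √19,634,365 ≈ 4,431.1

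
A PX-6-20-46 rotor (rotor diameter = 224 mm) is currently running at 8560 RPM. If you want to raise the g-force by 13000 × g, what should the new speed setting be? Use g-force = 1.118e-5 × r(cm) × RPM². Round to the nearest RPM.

≈ 13308 RPM

r = 224 mm / 2 = 112 mm = 11.2 cm
Current RCF = 1.118 × 10⁻⁵ × 11.2 × (8560)² = 1.118 × 10⁻⁵ × 11.2 × 73,273,600 ≈ 9,175 × g
Target RCF = 9,175 + 13,000 = 22,175 × g
N² = 22,175 / (12.5216 × 10⁻⁵) = 177,093,982
N ≈ √177,093,982 ≈ 13,307.7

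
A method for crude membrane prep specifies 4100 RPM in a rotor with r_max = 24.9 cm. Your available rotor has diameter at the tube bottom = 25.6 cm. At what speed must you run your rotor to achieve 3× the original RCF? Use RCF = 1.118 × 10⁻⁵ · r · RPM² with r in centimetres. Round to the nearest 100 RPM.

9900 RPM

RCF_original = 1.118 × 10⁻⁵ × 24.9 × (4100)² = 1.118 × 10⁻⁵ × 24.9 × 16,810,000 ≈ 4,679.6 × g
Target RCF = 3 × 4,679.6 ≈ 14,038.8 × g
Your rotor: r = 25.6 / 2 = 12.8 cm
14,038.8 = 1.118 × 10⁻⁵ × 12.8 × N²
N² = 14,038.8 / (14.3104 × 10⁻⁵) = 98,102,080
N ≈ √98,102,080 ≈ 9,904.6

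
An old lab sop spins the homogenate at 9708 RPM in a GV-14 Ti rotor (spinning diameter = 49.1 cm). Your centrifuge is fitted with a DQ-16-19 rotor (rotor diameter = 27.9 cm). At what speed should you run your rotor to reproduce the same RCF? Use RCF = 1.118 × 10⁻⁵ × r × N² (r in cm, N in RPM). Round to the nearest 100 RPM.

≈ 12900 RPM

Original rotor: r = 49.1 / 2 = 24.55 cm
RCF_original = 1.118 × 10⁻⁵ × 24.55 × (9708)² = 1.118 × 10⁻⁵ × 24.55 × 94,245,264 ≈ 25,867.4 × g
Your rotor: r = 27.9 / 2 = 13.95 cm
25,867.4 = 1.118 × 10⁻⁵ × 13.95 × N²
N² = 25,867.4 / (15.5961 × 10⁻⁵) = 165,858,131
N ≈ √165,858,131 ≈ 12,878.6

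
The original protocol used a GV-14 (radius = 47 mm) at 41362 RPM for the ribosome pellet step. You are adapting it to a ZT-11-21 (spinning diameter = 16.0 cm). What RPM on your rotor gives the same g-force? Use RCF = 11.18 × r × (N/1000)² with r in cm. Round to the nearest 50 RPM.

31700 RPM

Original rotor: r = 47 mm = 4.7 cm
RCF_original = 11.18 × 4.7 × (41.362)² = 11.18 × 4.7 × 1,710.815044 ≈ 89,896.5 × g
Your rotor: r = 16.0 / 2 = 8 cm
89,896.5 = 11.18 × 8 × (N/1000)²
(N/1000)² = 89,896.5 / 89.44 = 1005.104
N = 1000 × √1005.104 ≈ 31,703.4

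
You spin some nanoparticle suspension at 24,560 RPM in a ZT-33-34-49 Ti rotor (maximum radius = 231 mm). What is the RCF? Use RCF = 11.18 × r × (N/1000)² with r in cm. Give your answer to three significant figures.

156000 × g

r = 231 mm = 23.1 cm
RCF = 11.18 × 23.1 × (24.56)² = 11.18 × 23.1 × 603.1936 ≈ 155,779.6 × g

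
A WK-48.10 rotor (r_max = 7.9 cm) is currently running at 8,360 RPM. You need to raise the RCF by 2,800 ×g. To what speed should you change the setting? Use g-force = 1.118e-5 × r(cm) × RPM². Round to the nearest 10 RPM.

Current RCF = 1.118 × 10⁻⁵ × 7.9 × (8360)² = 1.118 × 10⁻⁵ × 7.9 × 69,889,600 ≈ 6,172.8 × g
Target RCF = 6,172.8 + 2,800 = 8,972.8 × g
N² = 8,972.8 / (8.8322 × 10⁻⁵) = 101,591,902
N ≈ √101,591,902 ≈ 10,079.3

N₂ ≈ 10080 RPM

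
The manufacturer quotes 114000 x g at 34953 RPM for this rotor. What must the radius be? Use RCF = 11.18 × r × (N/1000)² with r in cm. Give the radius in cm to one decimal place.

8.3 cm

114000 = 11.18 × r × (34.953)²
r = 114000 / (11.18 × 1221.712209) = 114000 / 13658.74 ≈ 8.346 cm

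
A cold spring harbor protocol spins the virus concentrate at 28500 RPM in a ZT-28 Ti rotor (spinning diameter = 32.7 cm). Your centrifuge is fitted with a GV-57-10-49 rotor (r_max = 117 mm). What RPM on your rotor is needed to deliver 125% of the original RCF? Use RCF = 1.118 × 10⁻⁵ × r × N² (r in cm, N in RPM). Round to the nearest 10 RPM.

37670 RPM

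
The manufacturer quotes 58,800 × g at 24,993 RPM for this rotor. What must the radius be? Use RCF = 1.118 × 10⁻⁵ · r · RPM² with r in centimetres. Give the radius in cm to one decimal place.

r ≈ 8.4 cm

RCF = 1.118 × 10⁻⁵ × r × N²
58800 = 1.118 × 10⁻⁵ × r × (24993)²
r = 58800 / (1.118 × 10⁻⁵ × 624,650,049) = 58800 / 6983.588 ≈ 8.420 cm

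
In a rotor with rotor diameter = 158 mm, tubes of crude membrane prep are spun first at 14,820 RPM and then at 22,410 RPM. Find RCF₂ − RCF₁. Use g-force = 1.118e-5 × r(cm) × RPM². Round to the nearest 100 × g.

r = 158 mm / 2 = 79 mm = 7.9 cm
RCF₁ = 1.118 × 10⁻⁵ × 7.9 × (14820)² = 1.118 × 10⁻⁵ × 7.9 × 219,632,400 ≈ 19,398.4 × g
RCF₂ = 1.118 × 10⁻⁵ × 7.9 × (22410)² = 1.118 × 10⁻⁵ × 7.9 × 502,208,100 ≈ 44,356 × g
Increase = 44,356 − 19,398.4 = 24,957.6

≈ 25000 × g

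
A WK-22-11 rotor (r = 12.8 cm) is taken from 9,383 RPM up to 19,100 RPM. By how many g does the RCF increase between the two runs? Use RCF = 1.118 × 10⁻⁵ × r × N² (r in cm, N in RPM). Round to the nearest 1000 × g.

RCF₁ = 1.118 × 10⁻⁵ × 12.8 × (9383)² = 1.118 × 10⁻⁵ × 12.8 × 88,040,689 ≈ 12,599 × g
RCF₂ = 1.118 × 10⁻⁵ × 12.8 × (19100)² = 1.118 × 10⁻⁵ × 12.8 × 364,810,000 ≈ 52,205.8 × g
Increase = 52,205.8 − 12,599 = 39,606.8

≈ 40000 g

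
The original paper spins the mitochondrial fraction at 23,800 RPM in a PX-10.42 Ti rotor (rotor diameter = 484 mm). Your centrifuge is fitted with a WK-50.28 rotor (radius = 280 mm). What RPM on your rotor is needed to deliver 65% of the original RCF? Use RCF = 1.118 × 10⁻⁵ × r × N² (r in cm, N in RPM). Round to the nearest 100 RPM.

≈ 17800 RPM

Original rotor: r = 484 mm / 2 = 242 mm = 24.2 cm
RCF_original = 1.118 × 10⁻⁵ × 24.2 × (23800)² = 1.118 × 10⁻⁵ × 24.2 × 566,440,000 ≈ 153,253.7 × g
Target RCF = 0.65 × 153,253.7 ≈ 99,614.9 × g
Your rotor: r = 280 mm = 28.0 cm
99,614.9 = 1.118 × 10⁻⁵ × 28 × N²
N² = 99,614.9 / (31.304 × 10⁻⁵) = 318,217,800
N ≈ √318,217,800 ≈ 17,838.7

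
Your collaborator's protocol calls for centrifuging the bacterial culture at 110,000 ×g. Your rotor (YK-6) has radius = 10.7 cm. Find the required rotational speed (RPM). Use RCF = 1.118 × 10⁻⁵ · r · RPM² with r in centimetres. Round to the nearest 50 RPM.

30300 RPM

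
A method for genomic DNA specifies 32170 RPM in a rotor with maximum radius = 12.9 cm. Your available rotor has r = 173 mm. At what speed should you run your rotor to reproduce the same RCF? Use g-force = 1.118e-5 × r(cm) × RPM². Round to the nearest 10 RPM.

RCF = 1.118 × 10⁻⁵ × r × N²
RCF_original = 1.118 × 10⁻⁵ × 12.9 × (32170)² = 1.118 × 10⁻⁵ × 12.9 × 1,034,908,900 ≈ 149,256.6 × g
Your rotor: r = 173 mm = 17.3 cm
149,256.6 = 1.118 × 10⁻⁵ × 17.3 × N²
N² = 149,256.6 / (19.3414 × 10⁻⁵) = 771,694,914
N ≈ √771,694,914 ≈ 27,779.4

27780 RPM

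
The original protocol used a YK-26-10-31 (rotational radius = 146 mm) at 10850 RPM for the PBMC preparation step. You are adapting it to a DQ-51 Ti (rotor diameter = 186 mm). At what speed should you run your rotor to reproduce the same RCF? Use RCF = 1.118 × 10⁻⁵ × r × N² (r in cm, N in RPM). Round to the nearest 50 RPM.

13600 RPM

Original rotor: r = 146 mm = 14.6 cm
RCF_original = 1.118 × 10⁻⁵ × 14.6 × (10850)² = 1.118 × 10⁻⁵ × 14.6 × 117,722,500 ≈ 19,215.6 × g
Your rotor: r = 186 mm / 2 = 93 mm = 9.3 cm
19,215.6 = 1.118 × 10⁻⁵ × 9.3 × N²
N² = 19,215.6 / (10.3974 × 10⁻⁵) = 184,811,588
N ≈ √184,811,588 ≈ 13,594.5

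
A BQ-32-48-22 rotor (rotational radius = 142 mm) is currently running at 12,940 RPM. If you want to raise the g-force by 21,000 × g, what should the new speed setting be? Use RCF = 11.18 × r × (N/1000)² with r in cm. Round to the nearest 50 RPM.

r = 142 mm = 14.2 cm
Current RCF = 11.18 × 14.2 × (12.94)² = 11.18 × 14.2 × 167.4436 ≈ 26,582.7 × g
Target RCF = 26,582.7 + 21,000 = 47,582.7 × g
(N/1000)² = 47,582.7 / 158.756 = 299.7222
N = 1000 × √299.7222 ≈ 17,312.5

N₂ ≈ 17300 RPM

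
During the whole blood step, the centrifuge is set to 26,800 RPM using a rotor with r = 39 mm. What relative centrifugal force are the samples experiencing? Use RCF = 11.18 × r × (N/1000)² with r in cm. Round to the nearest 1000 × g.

31000 g

r = 39 mm = 3.9 cm
RCF = 11.18 × r × (N/1000)²
RCF = 11.18 × 3.9 × (26.8)² = 11.18 × 3.9 × 718.24 ≈ 31,316.7 × g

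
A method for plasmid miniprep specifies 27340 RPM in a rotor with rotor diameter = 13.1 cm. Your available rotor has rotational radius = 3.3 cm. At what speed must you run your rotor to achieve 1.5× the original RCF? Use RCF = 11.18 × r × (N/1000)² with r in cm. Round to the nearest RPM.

≈ 47175 RPM

Original rotor: r = 13.1 / 2 = 6.55 cm
RCF_original = 11.18 × 6.55 × (27.34)² = 11.18 × 6.55 × 747.4756 ≈ 54,736.9 × g
Target RCF = 1.5 × 54,736.9 ≈ 82,105.4 × g
82,105.4 = 11.18 × 3.3 × (N/1000)²
(N/1000)² = 82,105.4 / 36.894 = 2225.44
N = 1000 × √2225.44 ≈ 47,174.6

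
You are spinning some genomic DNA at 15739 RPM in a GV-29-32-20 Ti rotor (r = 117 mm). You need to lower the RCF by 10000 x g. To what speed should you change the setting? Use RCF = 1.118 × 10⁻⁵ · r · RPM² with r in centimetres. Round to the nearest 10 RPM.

13090 RPM

r = 117 mm = 11.7 cm
Current RCF = 1.118 × 10⁻⁵ × 11.7 × (15739)² = 1.118 × 10⁻⁵ × 11.7 × 247,716,121 ≈ 32,402.8 × g
Target RCF = 32,402.8 − 10,000 = 22,402.8 × g
N² = 22,402.8 / (13.0806 × 10⁻⁵) = 171,267,373
N ≈ √171,267,373 ≈ 13,086.9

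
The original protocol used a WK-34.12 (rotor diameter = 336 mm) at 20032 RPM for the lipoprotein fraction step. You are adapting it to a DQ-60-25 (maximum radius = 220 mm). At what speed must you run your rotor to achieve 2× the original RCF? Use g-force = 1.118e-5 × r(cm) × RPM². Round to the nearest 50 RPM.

≈ 24750 RPM

Original rotor: r = 336 mm / 2 = 168 mm = 16.8 cm
RCF_original = 1.118 × 10⁻⁵ × 16.8 × (20032)² = 1.118 × 10⁻⁵ × 16.8 × 401,281,024 ≈ 75,370.2 × g
Target RCF = 2 × 75,370.2 ≈ 150,740.4 × g
Your rotor: r = 220 mm = 22.0 cm
150,740.4 = 1.118 × 10⁻⁵ × 22 × N²
N² = 150,740.4 / (24.596 × 10⁻⁵) = 612,865,507
N ≈ √612,865,507 ≈ 24,756.1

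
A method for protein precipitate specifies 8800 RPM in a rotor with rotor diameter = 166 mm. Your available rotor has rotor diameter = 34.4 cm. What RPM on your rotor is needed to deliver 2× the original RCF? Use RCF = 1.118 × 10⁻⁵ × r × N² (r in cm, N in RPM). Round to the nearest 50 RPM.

8650 RPM

Original rotor: r = 166 mm / 2 = 83 mm = 8.3 cm
RCF = 1.118 × 10⁻⁵ × r × N²
RCF_original = 1.118 × 10⁻⁵ × 8.3 × (8800)² = 1.118 × 10⁻⁵ × 8.3 × 77,440,000 ≈ 7,186 × g
Target RCF = 2 × 7,186 ≈ 14,372 × g
Your rotor: r = 34.4 / 2 = 17.2 cm
14,372 = 1.118 × 10⁻⁵ × 17.2 × N²
N² = 14,372 / (19.2296 × 10⁻⁵) = 74,738,944
N ≈ √74,738,944 ≈ 8,645.2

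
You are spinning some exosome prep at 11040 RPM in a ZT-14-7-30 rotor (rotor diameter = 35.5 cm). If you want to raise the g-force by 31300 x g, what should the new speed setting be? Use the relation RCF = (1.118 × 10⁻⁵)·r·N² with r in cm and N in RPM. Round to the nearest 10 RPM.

r = 35.5 / 2 = 17.75 cm
Current RCF = 1.118 × 10⁻⁵ × 17.75 × (11040)² = 1.118 × 10⁻⁵ × 17.75 × 121,881,600 ≈ 24,186.8 × g
Target RCF = 24,186.8 + 31,300 = 55,486.8 × g
N² = 55,486.8 / (19.8445 × 10⁻⁵) = 279,607,952
N ≈ √279,607,952 ≈ 16,721.5

N₂ ≈ 16720 RPM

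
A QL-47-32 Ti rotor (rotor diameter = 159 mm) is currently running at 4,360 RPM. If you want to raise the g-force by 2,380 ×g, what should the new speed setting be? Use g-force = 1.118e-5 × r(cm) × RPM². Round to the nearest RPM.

N₂ ≈ 6767 RPM

r = 159 mm / 2 = 79.5 mm = 7.95 cm
Current RCF = 1.118 × 10⁻⁵ × 7.95 × (4360)² = 1.118 × 10⁻⁵ × 7.95 × 19,009,600 ≈ 1,689.6 × g
Target RCF = 1,689.6 + 2,380 = 4,069.6 × g
N² = 4,069.6 / (8.8881 × 10⁻⁵) = 45,787,064
N ≈ √45,787,064 ≈ 6,766.6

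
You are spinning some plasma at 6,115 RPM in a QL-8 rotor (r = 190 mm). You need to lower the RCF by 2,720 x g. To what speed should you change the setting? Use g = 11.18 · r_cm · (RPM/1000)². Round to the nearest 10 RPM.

≈ 4960 RPM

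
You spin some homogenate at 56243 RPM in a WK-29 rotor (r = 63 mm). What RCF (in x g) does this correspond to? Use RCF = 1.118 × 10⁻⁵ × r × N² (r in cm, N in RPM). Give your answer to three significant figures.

r = 63 mm = 6.3 cm
RCF = 1.118 × 10⁻⁵ × 6.3 × (56243)² = 1.118 × 10⁻⁵ × 6.3 × 3,163,275,049 ≈ 222,802.1 × g

RCF ≈ 223000 x g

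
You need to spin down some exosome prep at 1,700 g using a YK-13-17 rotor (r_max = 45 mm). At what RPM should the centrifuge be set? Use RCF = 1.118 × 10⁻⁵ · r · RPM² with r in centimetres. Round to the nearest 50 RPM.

r = 45 mm = 4.5 cm
RCF = 1.118 × 10⁻⁵ × r × N²
1,700 = 1.118 × 10⁻⁵ × 4.5 × N²
N² = 1,700 / (5.031 × 10⁻⁵) = 33,790,499
N ≈ √33,790,499 ≈ 5,813.0

5800 RPM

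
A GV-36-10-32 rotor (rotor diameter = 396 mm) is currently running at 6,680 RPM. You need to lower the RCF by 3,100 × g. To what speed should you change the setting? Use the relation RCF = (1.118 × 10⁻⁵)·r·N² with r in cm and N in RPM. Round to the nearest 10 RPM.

r = 396 mm / 2 = 198 mm = 19.8 cm
Current RCF = 1.118 × 10⁻⁵ × 19.8 × (6680)² = 1.118 × 10⁻⁵ × 19.8 × 44,622,400 ≈ 9,877.8 × g
Target RCF = 9,877.8 − 3,100 = 6,777.8 × g
N² = 6,777.8 / (22.1364 × 10⁻⁵) = 30,618,348
N ≈ √30,618,348 ≈ 5,533.4

5530 RPM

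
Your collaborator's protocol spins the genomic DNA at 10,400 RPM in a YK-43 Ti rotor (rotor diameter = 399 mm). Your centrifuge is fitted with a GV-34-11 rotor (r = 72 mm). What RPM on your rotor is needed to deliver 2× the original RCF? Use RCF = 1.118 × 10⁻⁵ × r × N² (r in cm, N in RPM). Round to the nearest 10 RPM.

Original rotor: r = 399 mm / 2 = 199.5 mm = 19.95 cm
RCF_original = 1.118 × 10⁻⁵ × 19.95 × (10400)² = 1.118 × 10⁻⁵ × 19.95 × 108,160,000 ≈ 24,124.1 × g
Target RCF = 2 × 24,124.1 ≈ 48,248.2 × g
Your rotor: r = 72 mm = 7.2 cm
48,248.2 = 1.118 × 10⁻⁵ × 7.2 × N²
N² = 48,248.2 / (8.0496 × 10⁻⁵) = 599,386,305
N ≈ √599,386,305 ≈ 24,482.4

≈ 24480 RPM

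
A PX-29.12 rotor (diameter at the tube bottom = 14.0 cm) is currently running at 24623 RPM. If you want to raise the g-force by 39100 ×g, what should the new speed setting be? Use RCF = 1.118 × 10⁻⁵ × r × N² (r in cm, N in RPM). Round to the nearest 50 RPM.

r = 14.0 / 2 = 7 cm
Current RCF = 1.118 × 10⁻⁵ × 7 × (24623)² = 1.118 × 10⁻⁵ × 7 × 606,292,129 ≈ 47,448.4 × g
Target RCF = 47,448.4 + 39,100 = 86,548.4 × g
N² = 86,548.4 / (7.826 × 10⁻⁵) = 1,105,908,510
N ≈ √1,105,908,510 ≈ 33,255.2

≈ 33250 RPM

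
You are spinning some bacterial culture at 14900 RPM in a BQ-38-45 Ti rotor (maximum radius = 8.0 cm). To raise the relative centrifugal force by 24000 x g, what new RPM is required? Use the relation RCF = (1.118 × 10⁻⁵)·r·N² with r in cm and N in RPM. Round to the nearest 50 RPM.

Current RCF = 1.118 × 10⁻⁵ × 8 × (14900)² = 1.118 × 10⁻⁵ × 8 × 222,010,000 ≈ 19,856.6 × g
Target RCF = 19,856.6 + 24,000 = 43,856.6 × g
N² = 43,856.6 / (8.944 × 10⁻⁵) = 490,346,601
N ≈ √490,346,601 ≈ 22,143.8

≈ 22150 RPM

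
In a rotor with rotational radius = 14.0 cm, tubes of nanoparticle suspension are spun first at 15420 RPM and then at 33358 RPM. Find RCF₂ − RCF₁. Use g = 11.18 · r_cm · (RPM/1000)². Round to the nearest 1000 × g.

≈ 137000 ×g

RCF₁ = 11.18 × 14 × (15.42)² = 11.18 × 14 × 237.7764 ≈ 37,216.8 × g
RCF₂ = 11.18 × 14 × (33.358)² = 11.18 × 14 × 1,112.756164 ≈ 174,168.6 × g
Increase = 174,168.6 − 37,216.8 = 136,951.8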